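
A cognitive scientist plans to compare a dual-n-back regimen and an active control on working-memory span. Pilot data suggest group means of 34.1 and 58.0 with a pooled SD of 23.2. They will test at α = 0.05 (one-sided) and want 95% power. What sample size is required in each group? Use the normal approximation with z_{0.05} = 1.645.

n = 21 per group

Cohen's d = |M₁ − M₂| / SD_pooled = |34.1 − 58.0| / 23.2 = 23.9 / 23.2 = 1.030.
For two independent groups with equal n: n = 2·((z_{α} + z_β) / d)².
z_{α} + z_β = 1.645 + 1.645 = 3.290.
n = 2 × (3.290 / 1.030)² = 2 × 3.194² = 2 × 10.20 = 20.4.
Round up to the next whole participant.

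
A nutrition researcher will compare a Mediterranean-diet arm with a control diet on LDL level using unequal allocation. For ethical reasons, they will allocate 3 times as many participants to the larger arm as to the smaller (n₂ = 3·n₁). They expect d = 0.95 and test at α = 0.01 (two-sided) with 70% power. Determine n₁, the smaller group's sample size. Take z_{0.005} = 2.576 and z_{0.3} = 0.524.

n₁ = 15

With allocation ratio k = n₂/n₁ = 3, Var(x̄₁−x̄₂) = σ²(1/n₁ + 1/(k·n₁)) = σ²·(k+1)/(k·n₁).
So n₁ = (1 + 1/k)·((z_{α/2} + z_β)/d)² = 1.333 × (3.100/0.95)².
n₁ = 1.333 × 10.65 = 14.2.
Round up: n₁ = 15, giving n₂ = 3 × 15 = 45.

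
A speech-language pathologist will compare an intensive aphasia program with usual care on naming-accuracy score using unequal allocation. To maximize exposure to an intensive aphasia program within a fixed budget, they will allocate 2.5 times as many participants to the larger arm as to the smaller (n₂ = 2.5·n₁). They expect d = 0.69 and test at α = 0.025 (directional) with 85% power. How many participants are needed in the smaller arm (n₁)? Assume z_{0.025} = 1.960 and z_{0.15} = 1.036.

With allocation ratio k = n₂/n₁ = 2.5, Var(x̄₁−x̄₂) = σ²(1/n₁ + 1/(k·n₁)) = σ²·(k+1)/(k·n₁).
So n₁ = (1 + 1/k)·((z_{α} + z_β)/d)² = 1.400 × (2.996/0.69)².
n₁ = 1.400 × 18.85 = 26.4.
Round up: n₁ = 27, giving n₂ = ⌈2.5 × 27⌉ = ⌈67.5⌉ = 68.

n₁ = 27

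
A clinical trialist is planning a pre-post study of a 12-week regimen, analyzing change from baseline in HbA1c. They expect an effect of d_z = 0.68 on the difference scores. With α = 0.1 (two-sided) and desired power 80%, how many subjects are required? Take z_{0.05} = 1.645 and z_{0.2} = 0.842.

n = 14 pairs

For a paired (one-sample on differences) test: n = ((z_{α/2} + z_β) / d)².
z_{α/2} + z_β = 1.645 + 0.842 = 2.487.
n = (2.487 / 0.68)² = 3.657² = 13.38.
Round up.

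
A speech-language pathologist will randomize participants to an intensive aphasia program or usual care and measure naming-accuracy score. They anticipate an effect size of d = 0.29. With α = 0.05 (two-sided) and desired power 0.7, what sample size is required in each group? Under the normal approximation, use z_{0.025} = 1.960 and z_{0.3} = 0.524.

n = 147 per group

For two independent groups with equal n: n = 2·((z_{α/2} + z_β) / d)².
z_{α/2} + z_β = 1.960 + 0.524 = 2.484.
n = 2 × (2.484 / 0.29)² = 2 × 8.566² = 2 × 73.37 = 146.7.
Round up to the next whole participant.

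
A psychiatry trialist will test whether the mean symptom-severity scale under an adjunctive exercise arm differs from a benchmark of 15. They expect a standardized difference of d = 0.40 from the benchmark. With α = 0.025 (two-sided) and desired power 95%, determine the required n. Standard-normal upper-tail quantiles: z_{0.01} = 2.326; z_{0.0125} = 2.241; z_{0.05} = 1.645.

For a one-sample test: n = ((z_{α/2} + z_β) / d)².
z_{α/2} + z_β = 2.241 + 1.645 = 3.886.
n = (3.886 / 0.40)² = 9.715² = 94.38.
Round up.

n = 95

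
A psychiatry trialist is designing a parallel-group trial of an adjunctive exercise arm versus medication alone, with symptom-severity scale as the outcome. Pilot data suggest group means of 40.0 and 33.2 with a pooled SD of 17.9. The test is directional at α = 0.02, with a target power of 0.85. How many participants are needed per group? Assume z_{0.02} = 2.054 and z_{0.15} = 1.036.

n = 133 per group

Cohen's d = |M₁ − M₂| / SD_pooled = |40.0 − 33.2| / 17.9 = 6.8 / 17.9 = 0.380.
For two independent groups with equal n: n = 2·((z_{α} + z_β) / d)².
z_{α} + z_β = 2.054 + 1.036 = 3.090.
n = 2 × (3.090 / 0.380)² = 2 × 8.132² = 2 × 66.12 = 132.2.
Round up to the next whole participant.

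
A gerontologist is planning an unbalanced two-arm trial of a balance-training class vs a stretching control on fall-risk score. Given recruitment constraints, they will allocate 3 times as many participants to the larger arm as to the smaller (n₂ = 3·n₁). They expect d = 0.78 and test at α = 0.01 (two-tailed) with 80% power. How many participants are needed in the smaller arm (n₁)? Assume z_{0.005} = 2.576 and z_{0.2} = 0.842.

n₁ = 26

With allocation ratio k = n₂/n₁ = 3, Var(x̄₁−x̄₂) = σ²(1/n₁ + 1/(k·n₁)) = σ²·(k+1)/(k·n₁).
So n₁ = (1 + 1/k)·((z_{α/2} + z_β)/d)² = 1.333 × (3.418/0.78)².
n₁ = 1.333 × 19.20 = 25.6.
Round up: n₁ = 26, giving n₂ = 3 × 26 = 78.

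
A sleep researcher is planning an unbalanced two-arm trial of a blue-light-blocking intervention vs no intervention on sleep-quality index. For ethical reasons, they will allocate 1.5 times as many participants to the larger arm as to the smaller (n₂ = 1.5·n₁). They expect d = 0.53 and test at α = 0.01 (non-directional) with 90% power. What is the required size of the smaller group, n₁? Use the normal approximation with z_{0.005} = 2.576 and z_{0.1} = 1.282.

With allocation ratio k = n₂/n₁ = 1.5, Var(x̄₁−x̄₂) = σ²(1/n₁ + 1/(k·n₁)) = σ²·(k+1)/(k·n₁).
So n₁ = (1 + 1/k)·((z_{α/2} + z_β)/d)² = 1.667 × (3.858/0.53)².
n₁ = 1.667 × 52.99 = 88.3.
Round up: n₁ = 89, giving n₂ = ⌈1.5 × 89⌉ = ⌈133.5⌉ = 134.

n₁ = 89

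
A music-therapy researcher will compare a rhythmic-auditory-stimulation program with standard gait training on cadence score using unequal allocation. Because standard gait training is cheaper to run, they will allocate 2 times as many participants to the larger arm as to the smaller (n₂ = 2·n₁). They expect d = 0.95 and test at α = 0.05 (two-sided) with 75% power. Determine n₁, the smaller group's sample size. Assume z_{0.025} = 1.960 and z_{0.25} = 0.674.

With allocation ratio k = n₂/n₁ = 2, Var(x̄₁−x̄₂) = σ²(1/n₁ + 1/(k·n₁)) = σ²·(k+1)/(k·n₁).
So n₁ = (1 + 1/k)·((z_{α/2} + z_β)/d)² = 1.500 × (2.634/0.95)².
n₁ = 1.500 × 7.69 = 11.5.
Round up: n₁ = 12, giving n₂ = 2 × 12 = 24.

n₁ = 12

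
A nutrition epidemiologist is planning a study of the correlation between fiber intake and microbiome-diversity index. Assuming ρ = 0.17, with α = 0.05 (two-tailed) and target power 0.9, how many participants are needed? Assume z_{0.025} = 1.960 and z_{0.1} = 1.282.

n = 360

Fisher's z: C = ½·ln((1+r)/(1−r)) = ½·ln(1.4096) = 0.1717.
n = ((z_{α/2} + z_β)/C)² + 3.
(1.960 + 1.282) / 0.1717 = 3.242 / 0.1717 = 18.882.
n = 18.882² + 3 = 356.52 + 3 = 359.5.
Round up.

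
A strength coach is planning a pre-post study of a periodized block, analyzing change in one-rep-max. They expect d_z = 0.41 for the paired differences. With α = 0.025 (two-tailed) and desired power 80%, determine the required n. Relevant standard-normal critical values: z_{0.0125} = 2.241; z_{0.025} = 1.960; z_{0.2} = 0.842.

For a paired (one-sample on differences) test: n = ((z_{α/2} + z_β) / d)².
z_{α/2} + z_β = 2.241 + 0.842 = 3.083.
n = (3.083 / 0.41)² = 7.520² = 56.54.
Round up.

n = 57 pairs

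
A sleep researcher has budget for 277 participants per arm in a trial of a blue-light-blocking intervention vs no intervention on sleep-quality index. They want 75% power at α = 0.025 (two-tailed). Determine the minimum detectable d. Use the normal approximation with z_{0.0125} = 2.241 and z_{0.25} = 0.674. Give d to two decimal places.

For two independent groups of n = 277 each: d_min = (z_{α/2} + z_β)·√(2/n).
z-sum = 2.241 + 0.674 = 2.915.
d_min = 2.915 × √(2/277) = 2.915 × 0.0850 = 0.248.

d_min ≈ 0.25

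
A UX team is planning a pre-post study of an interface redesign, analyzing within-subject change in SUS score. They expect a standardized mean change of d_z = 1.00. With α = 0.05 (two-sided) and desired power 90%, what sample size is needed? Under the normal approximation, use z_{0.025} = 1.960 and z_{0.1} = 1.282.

For a paired (one-sample on differences) test: n = ((z_{α/2} + z_β) / d)².
z_{α/2} + z_β = 1.960 + 1.282 = 3.242.
n = (3.242 / 1.00)² = 3.242² = 10.51.
Round up.

n = 11 pairs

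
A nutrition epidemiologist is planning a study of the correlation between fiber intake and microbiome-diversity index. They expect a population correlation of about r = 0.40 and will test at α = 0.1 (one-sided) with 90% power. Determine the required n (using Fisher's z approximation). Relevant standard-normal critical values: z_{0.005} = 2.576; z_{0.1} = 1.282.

Fisher's z: C = ½·ln((1+r)/(1−r)) = ½·ln(2.3333) = 0.4236.
n = ((z_{α} + z_β)/C)² + 3.
(1.282 + 1.282) / 0.4236 = 2.564 / 0.4236 = 6.053.
n = 6.053² + 3 = 36.64 + 3 = 39.6.
Round up.

n = 40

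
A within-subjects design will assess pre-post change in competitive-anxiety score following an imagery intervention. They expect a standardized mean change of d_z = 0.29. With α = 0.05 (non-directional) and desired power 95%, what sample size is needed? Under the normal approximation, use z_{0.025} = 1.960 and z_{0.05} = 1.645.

For a paired (one-sample on differences) test: n = ((z_{α/2} + z_β) / d)².
z_{α/2} + z_β = 1.960 + 1.645 = 3.605.
n = (3.605 / 0.29)² = 12.431² = 154.53.
Round up.

n = 155 pairs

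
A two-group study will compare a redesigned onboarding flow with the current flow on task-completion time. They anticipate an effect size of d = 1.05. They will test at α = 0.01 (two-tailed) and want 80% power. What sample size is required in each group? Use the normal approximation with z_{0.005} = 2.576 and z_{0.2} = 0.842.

For two independent groups with equal n: n = 2·((z_{α/2} + z_β) / d)².
z_{α/2} + z_β = 2.576 + 0.842 = 3.418.
n = 2 × (3.418 / 1.05)² = 2 × 3.255² = 2 × 10.60 = 21.2.
Round up to the next whole participant.

n = 22 per group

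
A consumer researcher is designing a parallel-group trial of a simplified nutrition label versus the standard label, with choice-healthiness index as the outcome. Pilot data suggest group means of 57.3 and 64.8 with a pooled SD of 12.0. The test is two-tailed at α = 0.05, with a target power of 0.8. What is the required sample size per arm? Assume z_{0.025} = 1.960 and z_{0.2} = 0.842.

n = 41 per group

Cohen's d = |M₁ − M₂| / SD_pooled = |57.3 − 64.8| / 12.0 = 7.5 / 12.0 = 0.625.
For two independent groups with equal n: n = 2·((z_{α/2} + z_β) / d)².
z_{α/2} + z_β = 1.960 + 0.842 = 2.802.
n = 2 × (2.802 / 0.625)² = 2 × 4.483² = 2 × 20.10 = 40.2.
Round up to the next whole participant.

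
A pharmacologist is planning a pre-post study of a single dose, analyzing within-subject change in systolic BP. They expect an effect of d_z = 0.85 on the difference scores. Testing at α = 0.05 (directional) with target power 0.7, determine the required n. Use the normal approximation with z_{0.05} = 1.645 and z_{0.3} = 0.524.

For a paired (one-sample on differences) test: n = ((z_{α} + z_β) / d)².
z_{α} + z_β = 1.645 + 0.524 = 2.169.
n = (2.169 / 0.85)² = 2.552² = 6.51.
Round up.

n = 7 pairs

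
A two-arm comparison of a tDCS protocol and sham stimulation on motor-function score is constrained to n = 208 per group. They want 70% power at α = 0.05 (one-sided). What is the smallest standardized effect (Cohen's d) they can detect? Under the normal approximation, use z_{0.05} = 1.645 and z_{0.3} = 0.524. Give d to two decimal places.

d_min ≈ 0.21

For two independent groups of n = 208 each: d_min = (z_{α} + z_β)·√(2/n).
z-sum = 1.645 + 0.524 = 2.169.
d_min = 2.169 × √(2/208) = 2.169 × 0.0981 = 0.213.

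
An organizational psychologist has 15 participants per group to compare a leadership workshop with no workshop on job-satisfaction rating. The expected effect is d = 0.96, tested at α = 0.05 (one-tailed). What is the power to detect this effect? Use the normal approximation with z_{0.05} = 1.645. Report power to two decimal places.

power ≈ 0.84

For two equal groups, power = Φ(d·√(n/2) − z_{α}).
d·√(n/2) = 0.96 × √(15/2) = 0.96 × 2.739 = 2.629.
z_β = 2.629 − 1.645 = 0.984.
Power = Φ(0.984) = 0.837.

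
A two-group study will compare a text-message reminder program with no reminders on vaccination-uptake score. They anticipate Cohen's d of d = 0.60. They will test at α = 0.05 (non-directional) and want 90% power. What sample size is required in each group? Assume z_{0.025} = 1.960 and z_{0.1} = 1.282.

For two independent groups with equal n: n = 2·((z_{α/2} + z_β) / d)².
z_{α/2} + z_β = 1.960 + 1.282 = 3.242.
n = 2 × (3.242 / 0.60)² = 2 × 5.403² = 2 × 29.20 = 58.4.
Round up to the next whole participant.

n = 59 per group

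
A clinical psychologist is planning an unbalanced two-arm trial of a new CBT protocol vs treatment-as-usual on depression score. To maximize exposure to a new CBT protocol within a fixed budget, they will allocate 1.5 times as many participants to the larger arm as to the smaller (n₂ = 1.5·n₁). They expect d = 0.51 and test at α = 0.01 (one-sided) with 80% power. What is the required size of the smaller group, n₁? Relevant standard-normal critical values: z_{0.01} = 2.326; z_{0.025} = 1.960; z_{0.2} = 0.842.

n₁ = 65

With allocation ratio k = n₂/n₁ = 1.5, Var(x̄₁−x̄₂) = σ²(1/n₁ + 1/(k·n₁)) = σ²·(k+1)/(k·n₁).
So n₁ = (1 + 1/k)·((z_{α} + z_β)/d)² = 1.667 × (3.168/0.51)².
n₁ = 1.667 × 38.59 = 64.3.
Round up: n₁ = 65, giving n₂ = ⌈1.5 × 65⌉ = ⌈97.5⌉ = 98.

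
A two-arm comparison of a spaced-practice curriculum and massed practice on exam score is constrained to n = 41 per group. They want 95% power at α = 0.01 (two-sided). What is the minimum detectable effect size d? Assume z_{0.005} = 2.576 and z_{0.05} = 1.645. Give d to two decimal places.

d_min ≈ 0.93

For two independent groups of n = 41 each: d_min = (z_{α/2} + z_β)·√(2/n).
z-sum = 2.576 + 1.645 = 4.221.
d_min = 4.221 × √(2/41) = 4.221 × 0.2209 = 0.932.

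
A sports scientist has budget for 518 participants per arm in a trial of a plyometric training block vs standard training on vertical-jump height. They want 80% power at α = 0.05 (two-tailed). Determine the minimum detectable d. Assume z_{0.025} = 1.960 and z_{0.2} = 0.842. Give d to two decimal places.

d_min ≈ 0.17

For two independent groups of n = 518 each: d_min = (z_{α/2} + z_β)·√(2/n).
z-sum = 1.960 + 0.842 = 2.802.
d_min = 2.802 × √(2/518) = 2.802 × 0.0621 = 0.174.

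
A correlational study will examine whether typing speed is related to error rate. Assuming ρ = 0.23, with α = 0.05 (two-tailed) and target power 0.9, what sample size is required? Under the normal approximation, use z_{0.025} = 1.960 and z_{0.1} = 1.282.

n = 195

Fisher's z: C = ½·ln((1+r)/(1−r)) = ½·ln(1.5974) = 0.2342.
n = ((z_{α/2} + z_β)/C)² + 3.
(1.960 + 1.282) / 0.2342 = 3.242 / 0.2342 = 13.843.
n = 13.843² + 3 = 191.63 + 3 = 194.6.
Round up.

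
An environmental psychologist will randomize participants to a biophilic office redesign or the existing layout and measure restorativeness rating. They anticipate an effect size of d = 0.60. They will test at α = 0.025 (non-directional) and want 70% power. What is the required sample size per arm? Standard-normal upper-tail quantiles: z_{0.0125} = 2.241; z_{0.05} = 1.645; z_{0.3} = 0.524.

n = 43 per group

For two independent groups with equal n: n = 2·((z_{α/2} + z_β) / d)².
z_{α/2} + z_β = 2.241 + 0.524 = 2.765.
n = 2 × (2.765 / 0.60)² = 2 × 4.608² = 2 × 21.24 = 42.5.
Round up to the next whole participant.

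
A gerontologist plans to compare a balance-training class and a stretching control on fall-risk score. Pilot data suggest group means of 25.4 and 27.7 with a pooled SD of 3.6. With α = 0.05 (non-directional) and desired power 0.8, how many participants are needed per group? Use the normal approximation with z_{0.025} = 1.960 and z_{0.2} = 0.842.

n = 39 per group

Cohen's d = |M₁ − M₂| / SD_pooled = |25.4 − 27.7| / 3.6 = 2.3 / 3.6 = 0.639.
For two independent groups with equal n: n = 2·((z_{α/2} + z_β) / d)².
z_{α/2} + z_β = 1.960 + 0.842 = 2.802.
n = 2 × (2.802 / 0.639)² = 2 × 4.385² = 2 × 19.23 = 38.5.
Round up to the next whole participant.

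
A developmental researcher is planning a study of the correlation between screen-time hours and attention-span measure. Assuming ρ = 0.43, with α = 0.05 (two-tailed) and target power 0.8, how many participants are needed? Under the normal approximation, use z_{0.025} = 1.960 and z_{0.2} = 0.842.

Fisher's z: C = ½·ln((1+r)/(1−r)) = ½·ln(2.5088) = 0.4599.
n = ((z_{α/2} + z_β)/C)² + 3.
(1.960 + 0.842) / 0.4599 = 2.802 / 0.4599 = 6.093.
n = 6.093² + 3 = 37.12 + 3 = 40.1.
Round up.

n = 41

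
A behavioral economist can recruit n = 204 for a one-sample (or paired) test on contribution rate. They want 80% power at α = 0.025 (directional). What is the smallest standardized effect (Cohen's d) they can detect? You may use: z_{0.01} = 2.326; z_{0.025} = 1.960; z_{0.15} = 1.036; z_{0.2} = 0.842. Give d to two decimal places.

d_min ≈ 0.20

For a single sample (or paired design) of n = 204: d_min = (z_{α} + z_β)/√n.
z-sum = 1.960 + 0.842 = 2.802.
d_min = 2.802 / √204 = 2.802 / 14.283 = 0.196.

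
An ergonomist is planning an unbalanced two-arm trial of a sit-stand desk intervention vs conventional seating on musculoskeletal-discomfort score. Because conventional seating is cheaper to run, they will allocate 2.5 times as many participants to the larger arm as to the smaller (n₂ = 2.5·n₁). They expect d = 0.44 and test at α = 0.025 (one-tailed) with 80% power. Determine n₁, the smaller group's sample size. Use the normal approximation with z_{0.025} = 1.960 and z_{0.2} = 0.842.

n₁ = 57

With allocation ratio k = n₂/n₁ = 2.5, Var(x̄₁−x̄₂) = σ²(1/n₁ + 1/(k·n₁)) = σ²·(k+1)/(k·n₁).
So n₁ = (1 + 1/k)·((z_{α} + z_β)/d)² = 1.400 × (2.802/0.44)².
n₁ = 1.400 × 40.55 = 56.8.
Round up: n₁ = 57, giving n₂ = ⌈2.5 × 57⌉ = ⌈142.5⌉ = 143.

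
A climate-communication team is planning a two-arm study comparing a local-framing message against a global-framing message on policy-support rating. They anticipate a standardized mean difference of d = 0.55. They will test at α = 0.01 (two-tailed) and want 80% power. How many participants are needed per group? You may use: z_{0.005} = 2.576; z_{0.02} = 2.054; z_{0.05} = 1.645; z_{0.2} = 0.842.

n = 78 per group

For two independent groups with equal n: n = 2·((z_{α/2} + z_β) / d)².
z_{α/2} + z_β = 2.576 + 0.842 = 3.418.
n = 2 × (3.418 / 0.55)² = 2 × 6.215² = 2 × 38.62 = 77.2.
Round up to the next whole participant.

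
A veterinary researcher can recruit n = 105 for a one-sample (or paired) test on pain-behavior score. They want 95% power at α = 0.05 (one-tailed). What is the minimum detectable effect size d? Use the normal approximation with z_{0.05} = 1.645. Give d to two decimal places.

d_min ≈ 0.32

For a single sample (or paired design) of n = 105: d_min = (z_{α} + z_β)/√n.
z-sum = 1.645 + 1.645 = 3.290.
d_min = 3.290 / √105 = 3.290 / 10.247 = 0.321.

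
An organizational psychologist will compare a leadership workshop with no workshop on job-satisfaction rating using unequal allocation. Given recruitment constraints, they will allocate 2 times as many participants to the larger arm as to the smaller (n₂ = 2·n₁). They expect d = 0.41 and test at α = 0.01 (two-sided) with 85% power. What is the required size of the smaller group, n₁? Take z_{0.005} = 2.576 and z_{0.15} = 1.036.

n₁ = 117

With allocation ratio k = n₂/n₁ = 2, Var(x̄₁−x̄₂) = σ²(1/n₁ + 1/(k·n₁)) = σ²·(k+1)/(k·n₁).
So n₁ = (1 + 1/k)·((z_{α/2} + z_β)/d)² = 1.500 × (3.612/0.41)².
n₁ = 1.500 × 77.61 = 116.4.
Round up: n₁ = 117, giving n₂ = 2 × 117 = 234.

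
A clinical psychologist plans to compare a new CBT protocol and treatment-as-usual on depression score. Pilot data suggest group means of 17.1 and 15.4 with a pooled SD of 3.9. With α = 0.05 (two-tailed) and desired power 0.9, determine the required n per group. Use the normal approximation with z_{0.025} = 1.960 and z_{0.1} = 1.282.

n = 111 per group

Cohen's d = |M₁ − M₂| / SD_pooled = |17.1 − 15.4| / 3.9 = 1.7 / 3.9 = 0.436.
For two independent groups with equal n: n = 2·((z_{α/2} + z_β) / d)².
z_{α/2} + z_β = 1.960 + 1.282 = 3.242.
n = 2 × (3.242 / 0.436)² = 2 × 7.436² = 2 × 55.29 = 110.6.
Round up to the next whole participant.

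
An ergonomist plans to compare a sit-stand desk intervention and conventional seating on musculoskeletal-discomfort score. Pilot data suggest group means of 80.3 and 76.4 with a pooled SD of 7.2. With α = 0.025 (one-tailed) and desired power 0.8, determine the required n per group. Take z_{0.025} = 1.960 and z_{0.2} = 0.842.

n = 54 per group

Cohen's d = |M₁ − M₂| / SD_pooled = |80.3 − 76.4| / 7.2 = 3.9 / 7.2 = 0.542.
For two independent groups with equal n: n = 2·((z_{α} + z_β) / d)².
z_{α} + z_β = 1.960 + 0.842 = 2.802.
n = 2 × (2.802 / 0.542)² = 2 × 5.170² = 2 × 26.73 = 53.5.
Round up to the next whole participant.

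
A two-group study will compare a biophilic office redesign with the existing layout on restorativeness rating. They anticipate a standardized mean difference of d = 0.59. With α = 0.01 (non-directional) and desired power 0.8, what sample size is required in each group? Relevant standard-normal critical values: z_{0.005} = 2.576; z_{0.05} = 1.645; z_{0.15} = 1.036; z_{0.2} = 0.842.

n = 68 per group

For two independent groups with equal n: n = 2·((z_{α/2} + z_β) / d)².
z_{α/2} + z_β = 2.576 + 0.842 = 3.418.
n = 2 × (3.418 / 0.59)² = 2 × 5.793² = 2 × 33.56 = 67.1.
Round up to the next whole participant.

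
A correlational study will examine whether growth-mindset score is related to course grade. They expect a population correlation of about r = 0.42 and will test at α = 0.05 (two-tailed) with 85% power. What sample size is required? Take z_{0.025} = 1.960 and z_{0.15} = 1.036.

n = 48

Fisher's z: C = ½·ln((1+r)/(1−r)) = ½·ln(2.4483) = 0.4477.
n = ((z_{α/2} + z_β)/C)² + 3.
(1.960 + 1.036) / 0.4477 = 2.996 / 0.4477 = 6.692.
n = 6.692² + 3 = 44.78 + 3 = 47.8.
Round up.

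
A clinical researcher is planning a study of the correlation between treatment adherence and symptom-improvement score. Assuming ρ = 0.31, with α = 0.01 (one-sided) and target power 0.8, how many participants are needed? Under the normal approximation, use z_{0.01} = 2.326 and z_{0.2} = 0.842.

Fisher's z: C = ½·ln((1+r)/(1−r)) = ½·ln(1.8986) = 0.3205.
n = ((z_{α} + z_β)/C)² + 3.
(2.326 + 0.842) / 0.3205 = 3.168 / 0.3205 = 9.885.
n = 9.885² + 3 = 97.70 + 3 = 100.7.
Round up.

n = 101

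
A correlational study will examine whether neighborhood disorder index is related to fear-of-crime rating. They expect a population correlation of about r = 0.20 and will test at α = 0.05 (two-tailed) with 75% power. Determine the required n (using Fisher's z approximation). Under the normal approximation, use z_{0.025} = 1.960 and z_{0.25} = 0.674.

n = 172

Fisher's z: C = ½·ln((1+r)/(1−r)) = ½·ln(1.5000) = 0.2027.
n = ((z_{α/2} + z_β)/C)² + 3.
(1.960 + 0.674) / 0.2027 = 2.634 / 0.2027 = 12.995.
n = 12.995² + 3 = 168.86 + 3 = 171.9.
Round up.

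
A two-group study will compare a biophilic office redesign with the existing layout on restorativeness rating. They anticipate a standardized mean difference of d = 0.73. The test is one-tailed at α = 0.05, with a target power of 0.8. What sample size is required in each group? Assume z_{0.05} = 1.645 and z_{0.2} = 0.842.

For two independent groups with equal n: n = 2·((z_{α} + z_β) / d)².
z_{α} + z_β = 1.645 + 0.842 = 2.487.
n = 2 × (2.487 / 0.73)² = 2 × 3.407² = 2 × 11.61 = 23.2.
Round up to the next whole participant.

n = 24 per group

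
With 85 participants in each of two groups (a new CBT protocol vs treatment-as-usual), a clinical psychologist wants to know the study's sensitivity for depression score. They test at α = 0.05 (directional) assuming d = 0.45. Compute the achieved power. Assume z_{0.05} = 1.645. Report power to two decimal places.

power ≈ 0.90

For two equal groups, power = Φ(d·√(n/2) − z_{α}).
d·√(n/2) = 0.45 × √(85/2) = 0.45 × 6.519 = 2.934.
z_β = 2.934 − 1.645 = 1.289.
Power = Φ(1.289) = 0.901.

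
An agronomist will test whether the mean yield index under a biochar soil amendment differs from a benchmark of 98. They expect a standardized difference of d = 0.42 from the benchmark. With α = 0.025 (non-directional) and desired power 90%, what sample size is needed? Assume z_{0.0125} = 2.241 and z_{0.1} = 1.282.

n = 71

For a one-sample test: n = ((z_{α/2} + z_β) / d)².
z_{α/2} + z_β = 2.241 + 1.282 = 3.523.
n = (3.523 / 0.42)² = 8.388² = 70.36.
Round up.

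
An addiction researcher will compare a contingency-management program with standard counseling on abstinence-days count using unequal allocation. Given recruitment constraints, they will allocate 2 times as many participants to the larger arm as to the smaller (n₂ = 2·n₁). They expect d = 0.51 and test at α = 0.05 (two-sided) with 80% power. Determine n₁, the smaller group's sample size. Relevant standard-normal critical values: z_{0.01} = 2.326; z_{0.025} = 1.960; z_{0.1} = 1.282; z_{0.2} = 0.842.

With allocation ratio k = n₂/n₁ = 2, Var(x̄₁−x̄₂) = σ²(1/n₁ + 1/(k·n₁)) = σ²·(k+1)/(k·n₁).
So n₁ = (1 + 1/k)·((z_{α/2} + z_β)/d)² = 1.500 × (2.802/0.51)².
n₁ = 1.500 × 30.19 = 45.3.
Round up: n₁ = 46, giving n₂ = 2 × 46 = 92.

n₁ = 46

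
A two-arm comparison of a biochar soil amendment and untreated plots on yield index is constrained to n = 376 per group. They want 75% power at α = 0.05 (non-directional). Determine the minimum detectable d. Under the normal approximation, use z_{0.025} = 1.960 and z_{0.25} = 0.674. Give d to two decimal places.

For two independent groups of n = 376 each: d_min = (z_{α/2} + z_β)·√(2/n).
z-sum = 1.960 + 0.674 = 2.634.
d_min = 2.634 × √(2/376) = 2.634 × 0.0729 = 0.192.

d_min ≈ 0.19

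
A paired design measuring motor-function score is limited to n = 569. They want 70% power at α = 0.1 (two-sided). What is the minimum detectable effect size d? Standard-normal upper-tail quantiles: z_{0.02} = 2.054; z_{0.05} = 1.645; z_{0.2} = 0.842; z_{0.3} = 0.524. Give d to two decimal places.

For a single sample (or paired design) of n = 569: d_min = (z_{α/2} + z_β)/√n.
z-sum = 1.645 + 0.524 = 2.169.
d_min = 2.169 / √569 = 2.169 / 23.854 = 0.091.

d_min ≈ 0.09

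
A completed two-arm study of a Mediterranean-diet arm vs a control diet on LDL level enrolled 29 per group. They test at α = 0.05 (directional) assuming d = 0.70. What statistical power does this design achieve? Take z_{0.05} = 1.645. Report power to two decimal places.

For two equal groups, power = Φ(d·√(n/2) − z_{α}).
d·√(n/2) = 0.70 × √(29/2) = 0.70 × 3.808 = 2.666.
z_β = 2.666 − 1.645 = 1.021.
Power = Φ(1.021) = 0.846.

power ≈ 0.85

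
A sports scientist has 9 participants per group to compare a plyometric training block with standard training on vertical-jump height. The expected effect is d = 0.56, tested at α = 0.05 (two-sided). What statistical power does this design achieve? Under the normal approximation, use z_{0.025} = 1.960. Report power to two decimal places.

power ≈ 0.22

For two equal groups, power = Φ(d·√(n/2) − z_{α/2}).
d·√(n/2) = 0.56 × √(9/2) = 0.56 × 2.121 = 1.188.
z_β = 1.188 − 1.960 = -0.772.
Power = Φ(-0.772) = 0.220.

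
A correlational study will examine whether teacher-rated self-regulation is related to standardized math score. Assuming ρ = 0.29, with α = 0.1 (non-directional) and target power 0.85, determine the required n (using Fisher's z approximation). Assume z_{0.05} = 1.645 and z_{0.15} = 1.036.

n = 84

Fisher's z: C = ½·ln((1+r)/(1−r)) = ½·ln(1.8169) = 0.2986.
n = ((z_{α/2} + z_β)/C)² + 3.
(1.645 + 1.036) / 0.2986 = 2.681 / 0.2986 = 8.979.
n = 8.979² + 3 = 80.61 + 3 = 83.6.
Round up.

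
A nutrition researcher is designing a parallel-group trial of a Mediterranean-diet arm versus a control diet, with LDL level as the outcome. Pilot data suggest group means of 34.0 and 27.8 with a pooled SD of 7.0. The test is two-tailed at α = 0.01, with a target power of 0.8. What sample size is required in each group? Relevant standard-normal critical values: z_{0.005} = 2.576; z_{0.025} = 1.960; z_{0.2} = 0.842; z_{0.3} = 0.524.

Cohen's d = |M₁ − M₂| / SD_pooled = |34.0 − 27.8| / 7.0 = 6.2 / 7.0 = 0.886.
For two independent groups with equal n: n = 2·((z_{α/2} + z_β) / d)².
z_{α/2} + z_β = 2.576 + 0.842 = 3.418.
n = 2 × (3.418 / 0.886)² = 2 × 3.858² = 2 × 14.88 = 29.8.
Round up to the next whole participant.

n = 30 per group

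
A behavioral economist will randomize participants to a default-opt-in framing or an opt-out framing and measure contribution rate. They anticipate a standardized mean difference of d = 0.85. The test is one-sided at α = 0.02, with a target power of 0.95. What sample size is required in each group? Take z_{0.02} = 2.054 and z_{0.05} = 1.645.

n = 38 per group

For two independent groups with equal n: n = 2·((z_{α} + z_β) / d)².
z_{α} + z_β = 2.054 + 1.645 = 3.699.
n = 2 × (3.699 / 0.85)² = 2 × 4.352² = 2 × 18.94 = 37.9.
Round up to the next whole participant.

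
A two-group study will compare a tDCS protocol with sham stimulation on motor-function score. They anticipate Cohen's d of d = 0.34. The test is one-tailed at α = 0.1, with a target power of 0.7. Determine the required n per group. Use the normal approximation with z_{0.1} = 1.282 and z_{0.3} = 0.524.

n = 57 per group

For two independent groups with equal n: n = 2·((z_{α} + z_β) / d)².
z_{α} + z_β = 1.282 + 0.524 = 1.806.
n = 2 × (1.806 / 0.34)² = 2 × 5.312² = 2 × 28.21 = 56.4.
Round up to the next whole participant.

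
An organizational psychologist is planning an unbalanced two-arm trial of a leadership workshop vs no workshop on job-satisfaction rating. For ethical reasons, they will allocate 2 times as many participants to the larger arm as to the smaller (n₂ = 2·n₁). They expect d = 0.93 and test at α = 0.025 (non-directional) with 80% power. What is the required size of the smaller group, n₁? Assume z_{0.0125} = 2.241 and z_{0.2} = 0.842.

n₁ = 17

With allocation ratio k = n₂/n₁ = 2, Var(x̄₁−x̄₂) = σ²(1/n₁ + 1/(k·n₁)) = σ²·(k+1)/(k·n₁).
So n₁ = (1 + 1/k)·((z_{α/2} + z_β)/d)² = 1.500 × (3.083/0.93)².
n₁ = 1.500 × 10.99 = 16.5.
Round up: n₁ = 17, giving n₂ = 2 × 17 = 34.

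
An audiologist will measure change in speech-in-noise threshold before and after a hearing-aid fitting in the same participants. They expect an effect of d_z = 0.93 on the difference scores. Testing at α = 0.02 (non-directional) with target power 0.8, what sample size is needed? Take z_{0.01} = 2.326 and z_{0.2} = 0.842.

For a paired (one-sample on differences) test: n = ((z_{α/2} + z_β) / d)².
z_{α/2} + z_β = 2.326 + 0.842 = 3.168.
n = (3.168 / 0.93)² = 3.406² = 11.60.
Round up.

n = 12 pairs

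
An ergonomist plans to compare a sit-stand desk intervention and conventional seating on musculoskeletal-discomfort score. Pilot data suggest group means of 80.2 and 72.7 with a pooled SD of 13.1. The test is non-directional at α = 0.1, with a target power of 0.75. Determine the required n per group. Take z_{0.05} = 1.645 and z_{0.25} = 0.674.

Cohen's d = |M₁ − M₂| / SD_pooled = |80.2 − 72.7| / 13.1 = 7.5 / 13.1 = 0.573.
For two independent groups with equal n: n = 2·((z_{α/2} + z_β) / d)².
z_{α/2} + z_β = 1.645 + 0.674 = 2.319.
n = 2 × (2.319 / 0.573)² = 2 × 4.047² = 2 × 16.38 = 32.8.
Round up to the next whole participant.

n = 33 per group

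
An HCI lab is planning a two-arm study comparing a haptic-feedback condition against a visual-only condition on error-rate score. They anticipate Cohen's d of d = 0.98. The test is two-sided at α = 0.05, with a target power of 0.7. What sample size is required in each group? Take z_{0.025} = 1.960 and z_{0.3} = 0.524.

For two independent groups with equal n: n = 2·((z_{α/2} + z_β) / d)².
z_{α/2} + z_β = 1.960 + 0.524 = 2.484.
n = 2 × (2.484 / 0.98)² = 2 × 2.535² = 2 × 6.42 = 12.8.
Round up to the next whole participant.

n = 13 per group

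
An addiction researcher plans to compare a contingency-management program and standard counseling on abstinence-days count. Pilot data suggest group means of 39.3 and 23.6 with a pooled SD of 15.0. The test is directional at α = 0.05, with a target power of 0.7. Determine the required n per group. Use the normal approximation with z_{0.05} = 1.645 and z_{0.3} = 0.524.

n = 9 per group

Cohen's d = |M₁ − M₂| / SD_pooled = |39.3 − 23.6| / 15.0 = 15.7 / 15.0 = 1.047.
For two independent groups with equal n: n = 2·((z_{α} + z_β) / d)².
z_{α} + z_β = 1.645 + 0.524 = 2.169.
n = 2 × (2.169 / 1.047)² = 2 × 2.072² = 2 × 4.29 = 8.6.
Round up to the next whole participant.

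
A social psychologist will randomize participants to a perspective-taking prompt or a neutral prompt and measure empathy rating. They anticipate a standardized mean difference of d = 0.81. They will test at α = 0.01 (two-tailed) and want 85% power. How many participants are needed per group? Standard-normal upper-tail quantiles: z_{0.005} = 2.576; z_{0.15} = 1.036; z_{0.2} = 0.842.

n = 40 per group

For two independent groups with equal n: n = 2·((z_{α/2} + z_β) / d)².
z_{α/2} + z_β = 2.576 + 1.036 = 3.612.
n = 2 × (3.612 / 0.81)² = 2 × 4.459² = 2 × 19.88 = 39.8.
Round up to the next whole participant.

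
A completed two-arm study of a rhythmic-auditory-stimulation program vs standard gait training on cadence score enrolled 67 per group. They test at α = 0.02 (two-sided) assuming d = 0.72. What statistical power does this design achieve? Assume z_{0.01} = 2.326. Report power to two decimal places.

For two equal groups, power = Φ(d·√(n/2) − z_{α/2}).
d·√(n/2) = 0.72 × √(67/2) = 0.72 × 5.788 = 4.167.
z_β = 4.167 − 2.326 = 1.841.
Power = Φ(1.841) = 0.967.

power ≈ 0.97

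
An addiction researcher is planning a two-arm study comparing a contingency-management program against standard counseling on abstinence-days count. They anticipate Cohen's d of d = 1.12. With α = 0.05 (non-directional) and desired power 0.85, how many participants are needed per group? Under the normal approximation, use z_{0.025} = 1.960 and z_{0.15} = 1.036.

n = 15 per group

For two independent groups with equal n: n = 2·((z_{α/2} + z_β) / d)².
z_{α/2} + z_β = 1.960 + 1.036 = 2.996.
n = 2 × (2.996 / 1.12)² = 2 × 2.675² = 2 × 7.16 = 14.3.
Round up to the next whole participant.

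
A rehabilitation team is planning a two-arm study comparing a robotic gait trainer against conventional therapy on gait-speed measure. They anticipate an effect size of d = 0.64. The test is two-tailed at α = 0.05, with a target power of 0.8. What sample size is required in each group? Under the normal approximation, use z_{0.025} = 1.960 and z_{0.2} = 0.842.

For two independent groups with equal n: n = 2·((z_{α/2} + z_β) / d)².
z_{α/2} + z_β = 1.960 + 0.842 = 2.802.
n = 2 × (2.802 / 0.64)² = 2 × 4.378² = 2 × 19.17 = 38.3.
Round up to the next whole participant.

n = 39 per group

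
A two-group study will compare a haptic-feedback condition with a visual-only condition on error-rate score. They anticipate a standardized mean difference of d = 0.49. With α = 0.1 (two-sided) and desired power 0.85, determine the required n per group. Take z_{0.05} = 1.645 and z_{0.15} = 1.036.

n = 60 per group

For two independent groups with equal n: n = 2·((z_{α/2} + z_β) / d)².
z_{α/2} + z_β = 1.645 + 1.036 = 2.681.
n = 2 × (2.681 / 0.49)² = 2 × 5.471² = 2 × 29.94 = 59.9.
Round up to the next whole participant.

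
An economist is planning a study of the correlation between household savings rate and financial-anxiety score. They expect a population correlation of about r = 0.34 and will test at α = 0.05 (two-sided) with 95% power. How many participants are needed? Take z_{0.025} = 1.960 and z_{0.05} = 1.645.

Fisher's z: C = ½·ln((1+r)/(1−r)) = ½·ln(2.0303) = 0.3541.
n = ((z_{α/2} + z_β)/C)² + 3.
(1.960 + 1.645) / 0.3541 = 3.605 / 0.3541 = 10.181.
n = 10.181² + 3 = 103.65 + 3 = 106.6.
Round up.

n = 107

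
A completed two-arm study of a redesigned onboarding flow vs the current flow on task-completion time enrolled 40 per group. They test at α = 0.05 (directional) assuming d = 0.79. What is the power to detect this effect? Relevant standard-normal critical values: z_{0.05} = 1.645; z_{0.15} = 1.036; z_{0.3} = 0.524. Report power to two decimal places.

power ≈ 0.97

For two equal groups, power = Φ(d·√(n/2) − z_{α}).
d·√(n/2) = 0.79 × √(40/2) = 0.79 × 4.472 = 3.533.
z_β = 3.533 − 1.645 = 1.888.
Power = Φ(1.888) = 0.970.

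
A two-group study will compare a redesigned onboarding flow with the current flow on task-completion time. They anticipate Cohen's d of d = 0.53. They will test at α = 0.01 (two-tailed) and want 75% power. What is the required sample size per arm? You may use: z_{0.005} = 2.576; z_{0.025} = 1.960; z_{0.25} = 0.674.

n = 76 per group

For two independent groups with equal n: n = 2·((z_{α/2} + z_β) / d)².
z_{α/2} + z_β = 2.576 + 0.674 = 3.250.
n = 2 × (3.250 / 0.53)² = 2 × 6.132² = 2 × 37.60 = 75.2.
Round up to the next whole participant.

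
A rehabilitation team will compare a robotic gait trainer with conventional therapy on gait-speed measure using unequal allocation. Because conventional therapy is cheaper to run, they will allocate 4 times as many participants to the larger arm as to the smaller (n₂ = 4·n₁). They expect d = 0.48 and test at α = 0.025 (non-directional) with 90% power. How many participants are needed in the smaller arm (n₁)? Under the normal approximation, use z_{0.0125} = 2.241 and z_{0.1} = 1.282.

n₁ = 68

With allocation ratio k = n₂/n₁ = 4, Var(x̄₁−x̄₂) = σ²(1/n₁ + 1/(k·n₁)) = σ²·(k+1)/(k·n₁).
So n₁ = (1 + 1/k)·((z_{α/2} + z_β)/d)² = 1.250 × (3.523/0.48)².
n₁ = 1.250 × 53.87 = 67.3.
Round up: n₁ = 68, giving n₂ = 4 × 68 = 272.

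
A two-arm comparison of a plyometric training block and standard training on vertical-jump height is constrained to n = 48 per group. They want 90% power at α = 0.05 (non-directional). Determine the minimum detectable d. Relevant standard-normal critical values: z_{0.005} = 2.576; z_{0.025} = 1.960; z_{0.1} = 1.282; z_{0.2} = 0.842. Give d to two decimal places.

d_min ≈ 0.66

For two independent groups of n = 48 each: d_min = (z_{α/2} + z_β)·√(2/n).
z-sum = 1.960 + 1.282 = 3.242.
d_min = 3.242 × √(2/48) = 3.242 × 0.2041 = 0.662.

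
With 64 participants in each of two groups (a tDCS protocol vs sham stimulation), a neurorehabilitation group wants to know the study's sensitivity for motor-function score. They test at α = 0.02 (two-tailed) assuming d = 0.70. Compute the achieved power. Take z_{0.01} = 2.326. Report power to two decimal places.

For two equal groups, power = Φ(d·√(n/2) − z_{α/2}).
d·√(n/2) = 0.70 × √(64/2) = 0.70 × 5.657 = 3.960.
z_β = 3.960 − 2.326 = 1.634.
Power = Φ(1.634) = 0.949.

power ≈ 0.95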